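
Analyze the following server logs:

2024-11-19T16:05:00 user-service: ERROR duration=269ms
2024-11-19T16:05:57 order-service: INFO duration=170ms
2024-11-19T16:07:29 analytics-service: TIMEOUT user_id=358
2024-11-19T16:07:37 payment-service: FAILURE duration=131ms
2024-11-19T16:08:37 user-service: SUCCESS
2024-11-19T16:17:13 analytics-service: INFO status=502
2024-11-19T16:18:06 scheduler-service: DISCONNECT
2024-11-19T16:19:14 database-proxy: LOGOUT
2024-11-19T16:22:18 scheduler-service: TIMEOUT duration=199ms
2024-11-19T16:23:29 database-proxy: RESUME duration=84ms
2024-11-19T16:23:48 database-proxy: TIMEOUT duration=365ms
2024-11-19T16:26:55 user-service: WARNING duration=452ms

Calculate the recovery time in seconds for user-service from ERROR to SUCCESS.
217

To calculate recovery time:

1. Find ERROR event for user-service: 2024-11-19T16:05:00
2. Find next SUCCESS event for user-service: 2024-11-19T16:08:37
3. Recovery time: 2024-11-19T16:08:37 - 2024-11-19T16:05:00 = 217 seconds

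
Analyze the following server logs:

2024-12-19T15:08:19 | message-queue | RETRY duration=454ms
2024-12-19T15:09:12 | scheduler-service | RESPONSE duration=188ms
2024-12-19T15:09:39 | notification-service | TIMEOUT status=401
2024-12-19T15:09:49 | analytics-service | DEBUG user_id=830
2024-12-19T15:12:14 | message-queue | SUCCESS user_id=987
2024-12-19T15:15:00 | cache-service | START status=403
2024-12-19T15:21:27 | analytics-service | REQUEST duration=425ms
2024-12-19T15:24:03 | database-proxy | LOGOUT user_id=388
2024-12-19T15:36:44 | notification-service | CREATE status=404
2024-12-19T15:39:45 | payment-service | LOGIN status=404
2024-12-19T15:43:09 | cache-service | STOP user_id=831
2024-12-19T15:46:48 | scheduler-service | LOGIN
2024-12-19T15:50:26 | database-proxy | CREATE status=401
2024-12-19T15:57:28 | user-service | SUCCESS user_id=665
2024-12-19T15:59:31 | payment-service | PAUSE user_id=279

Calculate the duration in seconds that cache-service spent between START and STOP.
1689

To calculate state duration:

1. Find START event for cache-service: 2024-12-19T15:15:00
2. Find STOP event for cache-service: 2024-12-19T15:43:09
3. Calculate duration: 2024-12-19T15:43:09 - 2024-12-19T15:15:00 = 1689 seconds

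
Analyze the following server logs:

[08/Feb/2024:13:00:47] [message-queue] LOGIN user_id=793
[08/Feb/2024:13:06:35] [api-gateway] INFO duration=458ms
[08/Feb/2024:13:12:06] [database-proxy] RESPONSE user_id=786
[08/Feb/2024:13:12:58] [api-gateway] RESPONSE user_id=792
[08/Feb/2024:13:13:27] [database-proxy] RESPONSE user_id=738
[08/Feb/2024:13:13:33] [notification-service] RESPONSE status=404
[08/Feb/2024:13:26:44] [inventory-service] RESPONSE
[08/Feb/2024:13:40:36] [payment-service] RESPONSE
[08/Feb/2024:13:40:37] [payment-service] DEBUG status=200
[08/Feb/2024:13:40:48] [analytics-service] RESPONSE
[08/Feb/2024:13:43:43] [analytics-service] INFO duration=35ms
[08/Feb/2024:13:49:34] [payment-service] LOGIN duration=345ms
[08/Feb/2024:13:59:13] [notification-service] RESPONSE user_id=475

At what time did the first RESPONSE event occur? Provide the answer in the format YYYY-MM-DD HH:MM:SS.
2024-02-08 13:12:06

To find the first event:

1. Filter for all RESPONSE events
2. Sort by timestamp
3. Select the first one
4. Timestamp: 2024-02-08 13:12:06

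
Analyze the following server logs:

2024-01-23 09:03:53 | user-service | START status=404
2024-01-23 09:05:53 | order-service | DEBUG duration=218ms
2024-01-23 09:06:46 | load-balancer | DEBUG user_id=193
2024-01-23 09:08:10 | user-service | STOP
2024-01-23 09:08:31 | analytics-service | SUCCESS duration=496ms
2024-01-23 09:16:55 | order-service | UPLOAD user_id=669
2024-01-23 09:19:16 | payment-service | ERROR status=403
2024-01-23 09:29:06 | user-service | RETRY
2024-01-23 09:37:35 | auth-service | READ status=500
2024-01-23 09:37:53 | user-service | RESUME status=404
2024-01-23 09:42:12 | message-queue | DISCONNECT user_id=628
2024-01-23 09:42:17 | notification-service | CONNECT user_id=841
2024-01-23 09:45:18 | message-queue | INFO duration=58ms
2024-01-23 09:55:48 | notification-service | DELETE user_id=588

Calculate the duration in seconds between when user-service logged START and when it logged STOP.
257

To find the time between events:

1. Locate the first START event for user-service: 2024-01-23 09:03:53
2. Locate the first STOP event for user-service: 2024-01-23 09:08:10
3. Calculate the difference: 2024-01-23 09:08:10 - 2024-01-23 09:03:53 = 257 seconds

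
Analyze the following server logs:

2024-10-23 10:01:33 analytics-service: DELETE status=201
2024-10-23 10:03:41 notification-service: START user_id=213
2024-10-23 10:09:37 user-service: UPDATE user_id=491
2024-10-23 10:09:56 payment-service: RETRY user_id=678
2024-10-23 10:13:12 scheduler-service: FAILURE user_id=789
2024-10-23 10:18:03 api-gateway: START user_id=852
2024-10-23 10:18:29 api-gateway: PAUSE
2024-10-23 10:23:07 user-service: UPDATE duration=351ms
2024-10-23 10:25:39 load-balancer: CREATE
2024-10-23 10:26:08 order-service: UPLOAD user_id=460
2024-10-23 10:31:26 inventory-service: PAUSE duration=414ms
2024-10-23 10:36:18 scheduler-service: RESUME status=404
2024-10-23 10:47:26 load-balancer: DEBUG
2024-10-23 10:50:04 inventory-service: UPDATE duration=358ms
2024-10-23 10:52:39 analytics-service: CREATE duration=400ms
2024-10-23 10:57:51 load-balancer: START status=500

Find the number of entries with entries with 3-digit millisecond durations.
4

To find matching entries:

1. Pattern to match: entries with 3-digit millisecond durations
2. Scan each log entry for the pattern
3. Count matches: 4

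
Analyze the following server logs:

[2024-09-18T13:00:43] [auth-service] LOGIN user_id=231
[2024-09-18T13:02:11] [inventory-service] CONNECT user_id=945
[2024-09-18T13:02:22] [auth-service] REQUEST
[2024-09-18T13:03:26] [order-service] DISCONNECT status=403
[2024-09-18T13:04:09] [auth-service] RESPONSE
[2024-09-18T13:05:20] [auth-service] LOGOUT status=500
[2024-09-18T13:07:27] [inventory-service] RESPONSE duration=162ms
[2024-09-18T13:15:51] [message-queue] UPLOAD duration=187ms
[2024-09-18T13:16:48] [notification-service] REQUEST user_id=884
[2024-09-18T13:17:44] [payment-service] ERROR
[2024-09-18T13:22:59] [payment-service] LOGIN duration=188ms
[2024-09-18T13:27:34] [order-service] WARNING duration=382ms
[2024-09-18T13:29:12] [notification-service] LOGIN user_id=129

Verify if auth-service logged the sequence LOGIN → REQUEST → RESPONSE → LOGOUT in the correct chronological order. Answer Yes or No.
Yes

To verify sequence order:

1. Find all events in sequence LOGIN → REQUEST → RESPONSE → LOGOUT for auth-service
2. Extract their timestamps
3. Check if timestamps are in ascending order
4. Result: Yes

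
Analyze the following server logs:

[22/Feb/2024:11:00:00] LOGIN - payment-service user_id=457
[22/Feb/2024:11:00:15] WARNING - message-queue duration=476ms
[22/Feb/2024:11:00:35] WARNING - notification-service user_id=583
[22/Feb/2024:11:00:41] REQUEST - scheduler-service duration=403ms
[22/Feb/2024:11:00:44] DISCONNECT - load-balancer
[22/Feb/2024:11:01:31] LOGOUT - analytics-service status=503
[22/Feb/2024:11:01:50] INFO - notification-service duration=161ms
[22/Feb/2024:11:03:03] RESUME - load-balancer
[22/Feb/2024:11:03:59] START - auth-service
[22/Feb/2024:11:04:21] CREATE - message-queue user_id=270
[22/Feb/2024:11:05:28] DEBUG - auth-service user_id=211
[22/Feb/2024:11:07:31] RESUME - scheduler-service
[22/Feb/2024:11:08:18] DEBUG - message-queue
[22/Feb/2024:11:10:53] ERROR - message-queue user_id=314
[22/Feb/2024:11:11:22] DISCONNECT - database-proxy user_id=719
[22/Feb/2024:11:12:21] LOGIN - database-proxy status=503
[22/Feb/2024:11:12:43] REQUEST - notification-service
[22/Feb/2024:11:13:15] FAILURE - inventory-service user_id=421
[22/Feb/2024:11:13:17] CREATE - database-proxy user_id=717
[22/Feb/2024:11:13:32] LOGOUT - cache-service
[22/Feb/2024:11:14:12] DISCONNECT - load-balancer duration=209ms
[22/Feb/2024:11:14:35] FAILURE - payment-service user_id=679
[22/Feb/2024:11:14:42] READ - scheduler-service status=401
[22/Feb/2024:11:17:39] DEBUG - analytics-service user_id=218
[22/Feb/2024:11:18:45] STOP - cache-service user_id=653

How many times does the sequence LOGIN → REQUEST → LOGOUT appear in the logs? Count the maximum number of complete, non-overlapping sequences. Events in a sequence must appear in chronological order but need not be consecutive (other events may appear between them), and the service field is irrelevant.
2

To count sequences:

1. Look for pattern: LOGIN → REQUEST → LOGOUT
2. Greedily scan the log in chronological order, matching each sequence element in turn (ignoring service)
3. Each time the full pattern completes, increment the count and restart matching from the next event
4. Complete non-overlapping sequences found: 2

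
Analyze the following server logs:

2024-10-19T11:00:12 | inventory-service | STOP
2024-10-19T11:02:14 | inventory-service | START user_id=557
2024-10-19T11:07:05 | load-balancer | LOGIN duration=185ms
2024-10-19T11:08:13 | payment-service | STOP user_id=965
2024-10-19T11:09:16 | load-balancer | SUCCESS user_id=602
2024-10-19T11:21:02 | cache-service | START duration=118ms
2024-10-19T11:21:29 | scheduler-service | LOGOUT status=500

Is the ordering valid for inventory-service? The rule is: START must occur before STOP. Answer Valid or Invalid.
Invalid

To validate ordering:

1. Required order: START → STOP
2. Rule: START must occur before STOP
3. Check actual order of events for inventory-service
4. Result: Invalid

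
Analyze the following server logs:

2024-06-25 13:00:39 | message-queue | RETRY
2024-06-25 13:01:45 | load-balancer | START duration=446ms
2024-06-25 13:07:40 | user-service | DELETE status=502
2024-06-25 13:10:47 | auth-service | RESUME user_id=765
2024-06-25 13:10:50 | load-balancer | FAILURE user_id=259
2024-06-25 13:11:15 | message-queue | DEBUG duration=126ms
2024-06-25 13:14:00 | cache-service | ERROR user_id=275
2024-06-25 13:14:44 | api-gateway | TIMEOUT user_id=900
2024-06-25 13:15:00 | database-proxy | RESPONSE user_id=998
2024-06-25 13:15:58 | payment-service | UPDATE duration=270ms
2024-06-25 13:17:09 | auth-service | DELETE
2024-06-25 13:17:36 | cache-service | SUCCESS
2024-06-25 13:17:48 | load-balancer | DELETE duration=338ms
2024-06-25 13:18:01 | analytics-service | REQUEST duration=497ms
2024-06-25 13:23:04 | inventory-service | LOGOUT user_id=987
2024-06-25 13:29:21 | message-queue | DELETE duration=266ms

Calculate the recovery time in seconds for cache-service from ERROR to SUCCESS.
216

To calculate recovery time:

1. Find ERROR event for cache-service: 2024-06-25 13:14:00
2. Find next SUCCESS event for cache-service: 2024-06-25 13:17:36
3. Recovery time: 2024-06-25 13:17:36 - 2024-06-25 13:14:00 = 216 seconds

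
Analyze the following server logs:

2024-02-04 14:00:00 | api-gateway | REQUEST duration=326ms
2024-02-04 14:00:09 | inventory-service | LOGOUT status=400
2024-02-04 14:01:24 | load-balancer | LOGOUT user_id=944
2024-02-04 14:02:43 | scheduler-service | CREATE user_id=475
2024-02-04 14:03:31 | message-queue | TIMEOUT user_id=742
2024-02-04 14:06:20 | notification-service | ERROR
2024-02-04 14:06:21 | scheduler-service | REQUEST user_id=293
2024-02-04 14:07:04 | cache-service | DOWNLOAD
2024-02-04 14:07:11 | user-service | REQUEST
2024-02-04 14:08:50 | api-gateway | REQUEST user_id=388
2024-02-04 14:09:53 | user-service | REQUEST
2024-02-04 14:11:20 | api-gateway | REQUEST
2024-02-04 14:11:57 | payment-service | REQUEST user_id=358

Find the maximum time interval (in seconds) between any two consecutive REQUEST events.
381

To find the longest gap:

1. Extract all REQUEST events in chronological order
2. Calculate time differences between consecutive events
3. Find the maximum difference
4. Longest gap: 381 seconds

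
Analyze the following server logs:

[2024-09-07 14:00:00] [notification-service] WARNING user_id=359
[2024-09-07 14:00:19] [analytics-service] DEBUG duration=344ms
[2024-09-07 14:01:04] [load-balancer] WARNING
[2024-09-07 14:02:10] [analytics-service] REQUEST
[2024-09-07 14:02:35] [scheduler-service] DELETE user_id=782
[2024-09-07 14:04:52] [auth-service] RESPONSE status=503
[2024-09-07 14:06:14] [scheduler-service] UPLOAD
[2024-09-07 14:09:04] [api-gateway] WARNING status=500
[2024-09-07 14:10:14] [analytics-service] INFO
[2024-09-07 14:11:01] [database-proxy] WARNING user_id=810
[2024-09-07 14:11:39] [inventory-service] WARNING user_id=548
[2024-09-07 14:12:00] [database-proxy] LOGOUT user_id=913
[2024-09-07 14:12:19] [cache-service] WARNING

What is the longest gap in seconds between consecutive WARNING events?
480

To find the longest gap:

1. Extract all WARNING events in chronological order
2. Calculate time differences between consecutive events
3. Find the maximum difference
4. Longest gap: 480 seconds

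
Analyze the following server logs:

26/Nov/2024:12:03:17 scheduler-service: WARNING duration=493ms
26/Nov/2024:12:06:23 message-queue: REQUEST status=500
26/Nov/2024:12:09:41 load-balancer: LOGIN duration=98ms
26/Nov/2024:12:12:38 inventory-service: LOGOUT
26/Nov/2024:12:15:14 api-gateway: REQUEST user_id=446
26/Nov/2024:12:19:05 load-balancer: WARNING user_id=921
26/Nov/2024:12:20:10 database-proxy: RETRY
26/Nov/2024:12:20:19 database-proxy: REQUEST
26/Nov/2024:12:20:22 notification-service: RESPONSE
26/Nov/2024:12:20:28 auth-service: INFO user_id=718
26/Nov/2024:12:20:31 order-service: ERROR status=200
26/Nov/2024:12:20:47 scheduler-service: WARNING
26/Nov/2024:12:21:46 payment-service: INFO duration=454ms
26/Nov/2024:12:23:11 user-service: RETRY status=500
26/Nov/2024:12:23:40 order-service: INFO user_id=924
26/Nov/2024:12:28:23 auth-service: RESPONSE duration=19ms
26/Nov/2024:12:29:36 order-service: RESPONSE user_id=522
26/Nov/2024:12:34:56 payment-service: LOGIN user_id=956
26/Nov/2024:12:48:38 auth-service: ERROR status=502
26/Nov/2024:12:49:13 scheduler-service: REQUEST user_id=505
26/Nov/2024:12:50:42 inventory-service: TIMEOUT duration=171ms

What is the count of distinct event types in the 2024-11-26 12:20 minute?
6

To count unique event types:

1. Filter events in the minute starting at 2024-11-26 12:20
2. Extract event types from matching entries
3. Count unique types: 6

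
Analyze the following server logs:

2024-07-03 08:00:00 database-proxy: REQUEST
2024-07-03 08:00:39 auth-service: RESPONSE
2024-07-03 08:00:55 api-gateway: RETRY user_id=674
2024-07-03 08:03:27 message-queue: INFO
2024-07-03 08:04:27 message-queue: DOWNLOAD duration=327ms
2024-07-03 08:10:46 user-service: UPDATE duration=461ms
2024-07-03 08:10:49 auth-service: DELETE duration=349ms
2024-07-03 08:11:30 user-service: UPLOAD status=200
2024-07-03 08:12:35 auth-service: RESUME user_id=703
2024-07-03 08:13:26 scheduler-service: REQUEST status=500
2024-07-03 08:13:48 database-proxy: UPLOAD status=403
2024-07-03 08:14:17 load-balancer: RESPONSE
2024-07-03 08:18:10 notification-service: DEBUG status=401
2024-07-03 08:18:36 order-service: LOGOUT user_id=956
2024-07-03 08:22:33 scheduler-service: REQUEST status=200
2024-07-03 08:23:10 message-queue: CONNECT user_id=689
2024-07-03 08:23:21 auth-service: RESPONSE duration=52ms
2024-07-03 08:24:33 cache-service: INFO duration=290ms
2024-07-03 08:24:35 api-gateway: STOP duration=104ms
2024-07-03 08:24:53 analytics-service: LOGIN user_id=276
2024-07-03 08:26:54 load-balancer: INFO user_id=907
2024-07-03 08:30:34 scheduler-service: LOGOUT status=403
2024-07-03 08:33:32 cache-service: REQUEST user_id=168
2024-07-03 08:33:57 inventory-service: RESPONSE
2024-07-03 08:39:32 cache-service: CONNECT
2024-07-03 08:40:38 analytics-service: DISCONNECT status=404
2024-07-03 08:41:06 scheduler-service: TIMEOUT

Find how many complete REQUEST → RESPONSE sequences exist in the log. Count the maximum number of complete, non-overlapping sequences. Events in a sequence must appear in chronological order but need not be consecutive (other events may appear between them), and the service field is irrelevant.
4

To count sequences:

1. Look for pattern: REQUEST → RESPONSE
2. Greedily scan the log in chronological order, matching each sequence element in turn (ignoring service)
3. Each time the full pattern completes, increment the count and restart matching from the next event
4. Complete non-overlapping sequences found: 4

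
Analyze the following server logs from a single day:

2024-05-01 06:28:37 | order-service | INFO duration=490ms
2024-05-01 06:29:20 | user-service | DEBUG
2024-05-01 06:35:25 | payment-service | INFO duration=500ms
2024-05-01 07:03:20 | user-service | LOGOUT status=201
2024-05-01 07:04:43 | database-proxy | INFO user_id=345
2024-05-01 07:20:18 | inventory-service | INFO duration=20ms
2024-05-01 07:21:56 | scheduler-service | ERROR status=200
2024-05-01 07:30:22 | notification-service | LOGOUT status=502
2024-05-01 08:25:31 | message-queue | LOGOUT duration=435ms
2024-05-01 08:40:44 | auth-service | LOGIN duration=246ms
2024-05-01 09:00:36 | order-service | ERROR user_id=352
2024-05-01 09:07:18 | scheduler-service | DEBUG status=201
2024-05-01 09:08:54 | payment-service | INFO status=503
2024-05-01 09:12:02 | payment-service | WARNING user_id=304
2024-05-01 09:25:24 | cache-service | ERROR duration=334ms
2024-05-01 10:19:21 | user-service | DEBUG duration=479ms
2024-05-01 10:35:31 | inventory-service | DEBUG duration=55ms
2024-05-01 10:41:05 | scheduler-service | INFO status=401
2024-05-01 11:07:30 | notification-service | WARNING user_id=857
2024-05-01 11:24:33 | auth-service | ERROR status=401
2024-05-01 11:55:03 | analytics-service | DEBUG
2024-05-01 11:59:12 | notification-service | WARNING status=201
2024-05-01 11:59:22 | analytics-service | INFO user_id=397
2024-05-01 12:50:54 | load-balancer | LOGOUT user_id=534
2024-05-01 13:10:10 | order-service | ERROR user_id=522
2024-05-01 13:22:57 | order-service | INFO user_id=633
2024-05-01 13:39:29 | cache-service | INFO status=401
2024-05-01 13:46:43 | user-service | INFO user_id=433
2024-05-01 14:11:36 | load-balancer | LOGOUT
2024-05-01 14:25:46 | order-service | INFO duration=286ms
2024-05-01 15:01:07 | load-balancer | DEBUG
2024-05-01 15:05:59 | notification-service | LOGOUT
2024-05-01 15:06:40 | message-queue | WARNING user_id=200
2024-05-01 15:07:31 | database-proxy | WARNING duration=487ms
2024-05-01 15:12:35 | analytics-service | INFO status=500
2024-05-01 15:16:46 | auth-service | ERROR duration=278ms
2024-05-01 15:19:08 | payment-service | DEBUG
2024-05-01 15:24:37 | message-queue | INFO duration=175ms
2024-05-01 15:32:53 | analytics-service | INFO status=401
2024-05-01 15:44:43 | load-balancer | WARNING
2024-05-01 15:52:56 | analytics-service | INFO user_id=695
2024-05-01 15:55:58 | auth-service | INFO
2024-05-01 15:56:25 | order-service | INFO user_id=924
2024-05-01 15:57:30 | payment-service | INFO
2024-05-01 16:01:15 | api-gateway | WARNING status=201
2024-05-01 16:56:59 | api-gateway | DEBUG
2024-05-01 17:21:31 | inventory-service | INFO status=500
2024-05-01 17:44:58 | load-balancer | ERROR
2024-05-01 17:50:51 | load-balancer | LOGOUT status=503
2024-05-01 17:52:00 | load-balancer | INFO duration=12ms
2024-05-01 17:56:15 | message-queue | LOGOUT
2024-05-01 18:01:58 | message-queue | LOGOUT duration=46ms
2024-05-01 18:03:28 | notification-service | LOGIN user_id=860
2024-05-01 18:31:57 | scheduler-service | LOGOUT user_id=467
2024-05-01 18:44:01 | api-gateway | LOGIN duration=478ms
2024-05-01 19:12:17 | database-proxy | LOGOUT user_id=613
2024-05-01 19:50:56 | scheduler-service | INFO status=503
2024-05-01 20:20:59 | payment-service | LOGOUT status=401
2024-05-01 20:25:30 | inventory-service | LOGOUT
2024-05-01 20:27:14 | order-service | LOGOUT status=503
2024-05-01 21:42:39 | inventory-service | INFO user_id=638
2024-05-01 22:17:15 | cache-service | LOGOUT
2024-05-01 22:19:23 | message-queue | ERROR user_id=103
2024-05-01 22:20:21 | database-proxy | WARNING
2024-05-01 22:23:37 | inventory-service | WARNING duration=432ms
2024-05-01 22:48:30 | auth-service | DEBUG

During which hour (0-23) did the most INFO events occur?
15

To find the peak hour:

1. Group all INFO events by hour
2. Count events in each hour
3. Find hour with maximum count
4. Peak hour: 15 (with 7 events)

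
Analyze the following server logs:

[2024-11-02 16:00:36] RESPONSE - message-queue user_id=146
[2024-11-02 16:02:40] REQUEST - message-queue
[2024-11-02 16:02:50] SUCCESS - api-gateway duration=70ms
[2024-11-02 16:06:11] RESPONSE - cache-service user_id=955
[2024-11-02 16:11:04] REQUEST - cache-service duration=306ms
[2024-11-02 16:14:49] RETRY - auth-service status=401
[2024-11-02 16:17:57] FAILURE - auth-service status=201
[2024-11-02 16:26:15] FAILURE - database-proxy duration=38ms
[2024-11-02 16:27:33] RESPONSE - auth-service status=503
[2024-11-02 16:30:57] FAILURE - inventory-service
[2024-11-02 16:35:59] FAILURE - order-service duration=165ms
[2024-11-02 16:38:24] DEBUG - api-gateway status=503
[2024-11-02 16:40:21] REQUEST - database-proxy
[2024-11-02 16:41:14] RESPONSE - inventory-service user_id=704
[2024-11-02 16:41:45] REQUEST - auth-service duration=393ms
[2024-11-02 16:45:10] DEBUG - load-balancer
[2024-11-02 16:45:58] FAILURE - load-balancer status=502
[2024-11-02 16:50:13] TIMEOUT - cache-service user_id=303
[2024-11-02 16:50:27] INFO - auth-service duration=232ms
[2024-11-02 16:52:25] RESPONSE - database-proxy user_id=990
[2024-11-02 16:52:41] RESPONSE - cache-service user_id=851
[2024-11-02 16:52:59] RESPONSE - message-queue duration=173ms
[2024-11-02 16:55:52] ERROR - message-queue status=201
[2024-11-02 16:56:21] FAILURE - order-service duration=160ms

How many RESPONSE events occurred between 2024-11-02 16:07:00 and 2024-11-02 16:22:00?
0

To count events in the time window:

1. Window boundaries: 2024-11-02 16:07:00 to 2024-11-02 16:22:00
2. Filter for RESPONSE events within this window
3. Count matching events: 0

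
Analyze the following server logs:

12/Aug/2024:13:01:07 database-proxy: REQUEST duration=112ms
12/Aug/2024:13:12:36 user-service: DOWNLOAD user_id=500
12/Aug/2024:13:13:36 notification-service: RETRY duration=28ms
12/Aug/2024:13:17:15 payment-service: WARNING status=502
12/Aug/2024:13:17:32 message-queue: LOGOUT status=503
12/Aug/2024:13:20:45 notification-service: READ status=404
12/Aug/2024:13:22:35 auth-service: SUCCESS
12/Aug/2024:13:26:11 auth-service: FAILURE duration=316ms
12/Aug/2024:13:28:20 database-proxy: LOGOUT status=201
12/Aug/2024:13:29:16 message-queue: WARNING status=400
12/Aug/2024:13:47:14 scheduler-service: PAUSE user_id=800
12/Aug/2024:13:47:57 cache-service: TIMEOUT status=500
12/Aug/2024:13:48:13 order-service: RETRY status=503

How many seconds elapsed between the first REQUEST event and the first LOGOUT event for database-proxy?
1633

To find the time between events:

1. Locate the first REQUEST event for database-proxy: 12/Aug/2024:13:01:07
2. Locate the first LOGOUT event for database-proxy: 12/Aug/2024:13:28:20
3. Calculate the difference: 12/Aug/2024:13:28:20 - 12/Aug/2024:13:01:07 = 1633 seconds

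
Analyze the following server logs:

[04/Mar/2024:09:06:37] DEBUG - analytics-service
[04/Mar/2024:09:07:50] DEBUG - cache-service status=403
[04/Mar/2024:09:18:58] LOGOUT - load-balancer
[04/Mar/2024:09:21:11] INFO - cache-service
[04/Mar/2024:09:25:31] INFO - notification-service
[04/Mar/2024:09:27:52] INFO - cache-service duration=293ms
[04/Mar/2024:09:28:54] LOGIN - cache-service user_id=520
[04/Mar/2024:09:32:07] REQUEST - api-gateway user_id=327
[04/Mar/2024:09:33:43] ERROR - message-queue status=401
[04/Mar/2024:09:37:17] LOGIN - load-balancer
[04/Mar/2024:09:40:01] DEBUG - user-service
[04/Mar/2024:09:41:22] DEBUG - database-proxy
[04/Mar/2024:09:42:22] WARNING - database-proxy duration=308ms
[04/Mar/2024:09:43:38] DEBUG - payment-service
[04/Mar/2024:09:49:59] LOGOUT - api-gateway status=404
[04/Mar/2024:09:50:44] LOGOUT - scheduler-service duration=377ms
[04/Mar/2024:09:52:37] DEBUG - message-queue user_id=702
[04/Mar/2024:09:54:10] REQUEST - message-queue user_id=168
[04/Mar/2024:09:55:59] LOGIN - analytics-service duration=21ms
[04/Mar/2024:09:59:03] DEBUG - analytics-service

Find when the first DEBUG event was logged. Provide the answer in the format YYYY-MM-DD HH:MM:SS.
2024-03-04 09:06:37

To find the first event:

1. Filter for all DEBUG events
2. Sort by timestamp
3. Select the first one
4. Timestamp: 2024-03-04 09:06:37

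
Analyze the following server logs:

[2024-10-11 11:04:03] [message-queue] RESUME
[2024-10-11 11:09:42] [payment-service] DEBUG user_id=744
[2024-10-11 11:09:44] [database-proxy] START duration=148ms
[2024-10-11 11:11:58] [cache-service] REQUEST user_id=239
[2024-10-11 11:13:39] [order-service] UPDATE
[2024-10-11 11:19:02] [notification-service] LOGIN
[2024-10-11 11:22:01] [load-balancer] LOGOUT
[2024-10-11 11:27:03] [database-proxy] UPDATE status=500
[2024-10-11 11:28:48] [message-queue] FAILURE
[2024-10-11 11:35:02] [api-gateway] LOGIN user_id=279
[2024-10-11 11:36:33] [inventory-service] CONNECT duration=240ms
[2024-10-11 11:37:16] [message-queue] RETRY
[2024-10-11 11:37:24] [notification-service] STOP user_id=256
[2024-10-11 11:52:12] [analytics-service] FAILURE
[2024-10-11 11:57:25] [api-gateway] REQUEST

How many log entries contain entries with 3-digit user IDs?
4

To find matching entries:

1. Pattern to match: entries with 3-digit user IDs
2. Scan each log entry for the pattern
3. Count matches: 4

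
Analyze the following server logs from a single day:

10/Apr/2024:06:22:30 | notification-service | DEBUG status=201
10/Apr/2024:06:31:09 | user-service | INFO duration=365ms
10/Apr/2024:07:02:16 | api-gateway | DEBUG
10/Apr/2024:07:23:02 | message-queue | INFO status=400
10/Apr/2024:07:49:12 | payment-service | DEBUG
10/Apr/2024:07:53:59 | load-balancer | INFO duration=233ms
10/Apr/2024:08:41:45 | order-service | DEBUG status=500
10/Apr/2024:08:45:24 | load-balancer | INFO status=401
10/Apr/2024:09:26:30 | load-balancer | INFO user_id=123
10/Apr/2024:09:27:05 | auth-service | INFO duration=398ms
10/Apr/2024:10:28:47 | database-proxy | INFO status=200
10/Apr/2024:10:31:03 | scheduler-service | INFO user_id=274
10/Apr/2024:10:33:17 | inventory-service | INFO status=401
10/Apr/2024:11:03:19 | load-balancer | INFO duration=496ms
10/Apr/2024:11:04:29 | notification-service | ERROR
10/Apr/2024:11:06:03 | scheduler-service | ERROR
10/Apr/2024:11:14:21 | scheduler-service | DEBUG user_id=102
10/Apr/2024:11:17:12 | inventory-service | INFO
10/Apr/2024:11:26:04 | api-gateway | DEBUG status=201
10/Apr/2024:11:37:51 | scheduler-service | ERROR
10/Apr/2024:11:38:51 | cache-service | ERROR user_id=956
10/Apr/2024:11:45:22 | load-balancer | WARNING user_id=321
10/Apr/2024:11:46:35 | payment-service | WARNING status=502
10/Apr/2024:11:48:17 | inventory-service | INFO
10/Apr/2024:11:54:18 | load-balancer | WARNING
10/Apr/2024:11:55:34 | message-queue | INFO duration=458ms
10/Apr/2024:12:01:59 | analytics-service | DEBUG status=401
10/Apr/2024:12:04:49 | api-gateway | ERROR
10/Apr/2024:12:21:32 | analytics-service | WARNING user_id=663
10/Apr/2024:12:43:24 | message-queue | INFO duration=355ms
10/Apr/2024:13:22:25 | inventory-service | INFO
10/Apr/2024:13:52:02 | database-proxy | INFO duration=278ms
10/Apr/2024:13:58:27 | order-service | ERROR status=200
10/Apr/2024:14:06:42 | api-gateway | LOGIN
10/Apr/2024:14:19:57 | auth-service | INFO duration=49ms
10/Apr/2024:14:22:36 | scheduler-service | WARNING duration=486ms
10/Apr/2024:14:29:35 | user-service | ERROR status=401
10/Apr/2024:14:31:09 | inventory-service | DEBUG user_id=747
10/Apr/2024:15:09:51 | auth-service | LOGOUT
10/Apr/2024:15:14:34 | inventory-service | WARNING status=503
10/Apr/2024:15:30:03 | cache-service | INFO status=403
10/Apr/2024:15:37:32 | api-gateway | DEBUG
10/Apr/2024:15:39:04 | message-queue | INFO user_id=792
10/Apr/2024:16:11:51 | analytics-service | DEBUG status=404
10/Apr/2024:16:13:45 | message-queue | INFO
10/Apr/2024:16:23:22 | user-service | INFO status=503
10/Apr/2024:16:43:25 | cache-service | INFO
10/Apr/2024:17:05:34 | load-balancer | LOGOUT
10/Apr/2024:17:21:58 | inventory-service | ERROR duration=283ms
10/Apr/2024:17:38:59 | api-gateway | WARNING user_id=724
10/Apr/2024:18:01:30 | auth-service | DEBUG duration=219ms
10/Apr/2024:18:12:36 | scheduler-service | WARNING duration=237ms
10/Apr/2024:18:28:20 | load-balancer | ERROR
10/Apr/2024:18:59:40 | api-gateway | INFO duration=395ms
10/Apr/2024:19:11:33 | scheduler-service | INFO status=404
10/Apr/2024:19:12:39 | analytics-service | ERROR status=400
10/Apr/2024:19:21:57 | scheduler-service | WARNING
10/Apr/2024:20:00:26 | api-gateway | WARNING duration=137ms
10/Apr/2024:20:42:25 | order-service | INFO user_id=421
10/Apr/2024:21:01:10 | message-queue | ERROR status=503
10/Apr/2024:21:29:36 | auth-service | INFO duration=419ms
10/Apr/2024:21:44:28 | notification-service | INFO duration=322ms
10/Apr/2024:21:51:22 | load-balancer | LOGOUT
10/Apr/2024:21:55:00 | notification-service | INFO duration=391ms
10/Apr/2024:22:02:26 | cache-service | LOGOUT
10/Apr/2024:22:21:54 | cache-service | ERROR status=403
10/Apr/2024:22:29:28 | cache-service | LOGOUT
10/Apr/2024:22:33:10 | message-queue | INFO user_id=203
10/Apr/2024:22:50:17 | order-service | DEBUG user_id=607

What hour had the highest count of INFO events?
11

To find the peak hour:

1. Group all INFO events by hour
2. Count events in each hour
3. Find hour with maximum count
4. Peak hour: 11 (with 4 events)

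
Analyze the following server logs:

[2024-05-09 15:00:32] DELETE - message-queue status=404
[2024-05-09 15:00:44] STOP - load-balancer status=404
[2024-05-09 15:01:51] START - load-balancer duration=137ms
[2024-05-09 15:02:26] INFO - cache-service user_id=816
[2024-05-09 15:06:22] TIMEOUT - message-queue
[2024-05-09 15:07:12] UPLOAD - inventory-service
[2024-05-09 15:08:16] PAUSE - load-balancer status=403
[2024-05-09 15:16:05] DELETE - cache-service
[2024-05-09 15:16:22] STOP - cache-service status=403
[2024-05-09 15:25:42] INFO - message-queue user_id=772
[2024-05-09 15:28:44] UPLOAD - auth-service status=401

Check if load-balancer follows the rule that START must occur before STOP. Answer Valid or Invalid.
Invalid

To validate ordering:

1. Required order: START → STOP
2. Rule: START must occur before STOP
3. Check actual order of events for load-balancer
4. Result: Invalid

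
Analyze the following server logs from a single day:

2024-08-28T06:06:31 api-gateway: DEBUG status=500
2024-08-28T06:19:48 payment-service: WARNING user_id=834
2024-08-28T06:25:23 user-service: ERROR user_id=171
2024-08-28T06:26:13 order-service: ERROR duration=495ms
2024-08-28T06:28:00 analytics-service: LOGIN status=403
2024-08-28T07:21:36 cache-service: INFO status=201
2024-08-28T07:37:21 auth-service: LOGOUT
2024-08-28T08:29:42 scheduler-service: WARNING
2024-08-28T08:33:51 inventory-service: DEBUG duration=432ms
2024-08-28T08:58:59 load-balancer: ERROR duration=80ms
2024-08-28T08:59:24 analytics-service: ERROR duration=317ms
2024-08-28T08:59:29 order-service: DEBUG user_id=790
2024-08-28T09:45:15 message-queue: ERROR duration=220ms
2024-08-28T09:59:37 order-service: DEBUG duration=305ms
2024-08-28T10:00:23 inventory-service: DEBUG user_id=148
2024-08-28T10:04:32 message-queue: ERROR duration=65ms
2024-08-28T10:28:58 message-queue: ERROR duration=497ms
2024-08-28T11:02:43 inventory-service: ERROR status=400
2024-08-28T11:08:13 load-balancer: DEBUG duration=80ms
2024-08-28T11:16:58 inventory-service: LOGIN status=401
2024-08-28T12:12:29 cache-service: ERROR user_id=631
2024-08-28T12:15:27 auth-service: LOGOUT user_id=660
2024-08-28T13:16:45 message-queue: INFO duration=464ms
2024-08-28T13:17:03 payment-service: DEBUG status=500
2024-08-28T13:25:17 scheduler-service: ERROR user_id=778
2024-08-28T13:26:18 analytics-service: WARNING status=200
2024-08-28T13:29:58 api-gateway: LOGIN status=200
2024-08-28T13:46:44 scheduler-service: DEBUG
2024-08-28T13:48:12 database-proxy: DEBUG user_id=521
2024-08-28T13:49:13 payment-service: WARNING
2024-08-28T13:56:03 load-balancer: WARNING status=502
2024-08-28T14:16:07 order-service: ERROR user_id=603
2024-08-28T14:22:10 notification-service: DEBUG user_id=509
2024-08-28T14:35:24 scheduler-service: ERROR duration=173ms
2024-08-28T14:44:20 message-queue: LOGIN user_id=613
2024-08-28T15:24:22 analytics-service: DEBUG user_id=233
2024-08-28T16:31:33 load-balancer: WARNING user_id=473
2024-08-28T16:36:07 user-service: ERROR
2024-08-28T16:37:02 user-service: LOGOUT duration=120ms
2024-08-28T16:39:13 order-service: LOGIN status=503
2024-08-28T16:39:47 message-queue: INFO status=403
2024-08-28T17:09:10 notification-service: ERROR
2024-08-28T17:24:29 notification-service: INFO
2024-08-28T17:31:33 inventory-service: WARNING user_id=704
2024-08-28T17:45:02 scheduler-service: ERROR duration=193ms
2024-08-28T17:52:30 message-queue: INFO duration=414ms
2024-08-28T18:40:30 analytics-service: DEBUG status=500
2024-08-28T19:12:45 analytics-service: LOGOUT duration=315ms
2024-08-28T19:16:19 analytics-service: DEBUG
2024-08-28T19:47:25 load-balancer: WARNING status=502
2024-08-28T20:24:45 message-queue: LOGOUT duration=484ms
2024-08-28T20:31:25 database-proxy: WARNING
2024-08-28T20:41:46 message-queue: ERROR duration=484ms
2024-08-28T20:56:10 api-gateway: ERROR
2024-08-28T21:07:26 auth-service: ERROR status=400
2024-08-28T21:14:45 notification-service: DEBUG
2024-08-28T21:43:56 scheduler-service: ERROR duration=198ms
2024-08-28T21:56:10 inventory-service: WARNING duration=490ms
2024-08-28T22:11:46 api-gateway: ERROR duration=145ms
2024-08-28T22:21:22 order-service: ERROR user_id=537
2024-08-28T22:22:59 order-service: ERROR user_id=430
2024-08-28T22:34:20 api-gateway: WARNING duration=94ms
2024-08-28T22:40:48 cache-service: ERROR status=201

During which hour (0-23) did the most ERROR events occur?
22

To find the peak hour:

1. Group all ERROR events by hour
2. Count events in each hour
3. Find hour with maximum count
4. Peak hour: 22 (with 4 events)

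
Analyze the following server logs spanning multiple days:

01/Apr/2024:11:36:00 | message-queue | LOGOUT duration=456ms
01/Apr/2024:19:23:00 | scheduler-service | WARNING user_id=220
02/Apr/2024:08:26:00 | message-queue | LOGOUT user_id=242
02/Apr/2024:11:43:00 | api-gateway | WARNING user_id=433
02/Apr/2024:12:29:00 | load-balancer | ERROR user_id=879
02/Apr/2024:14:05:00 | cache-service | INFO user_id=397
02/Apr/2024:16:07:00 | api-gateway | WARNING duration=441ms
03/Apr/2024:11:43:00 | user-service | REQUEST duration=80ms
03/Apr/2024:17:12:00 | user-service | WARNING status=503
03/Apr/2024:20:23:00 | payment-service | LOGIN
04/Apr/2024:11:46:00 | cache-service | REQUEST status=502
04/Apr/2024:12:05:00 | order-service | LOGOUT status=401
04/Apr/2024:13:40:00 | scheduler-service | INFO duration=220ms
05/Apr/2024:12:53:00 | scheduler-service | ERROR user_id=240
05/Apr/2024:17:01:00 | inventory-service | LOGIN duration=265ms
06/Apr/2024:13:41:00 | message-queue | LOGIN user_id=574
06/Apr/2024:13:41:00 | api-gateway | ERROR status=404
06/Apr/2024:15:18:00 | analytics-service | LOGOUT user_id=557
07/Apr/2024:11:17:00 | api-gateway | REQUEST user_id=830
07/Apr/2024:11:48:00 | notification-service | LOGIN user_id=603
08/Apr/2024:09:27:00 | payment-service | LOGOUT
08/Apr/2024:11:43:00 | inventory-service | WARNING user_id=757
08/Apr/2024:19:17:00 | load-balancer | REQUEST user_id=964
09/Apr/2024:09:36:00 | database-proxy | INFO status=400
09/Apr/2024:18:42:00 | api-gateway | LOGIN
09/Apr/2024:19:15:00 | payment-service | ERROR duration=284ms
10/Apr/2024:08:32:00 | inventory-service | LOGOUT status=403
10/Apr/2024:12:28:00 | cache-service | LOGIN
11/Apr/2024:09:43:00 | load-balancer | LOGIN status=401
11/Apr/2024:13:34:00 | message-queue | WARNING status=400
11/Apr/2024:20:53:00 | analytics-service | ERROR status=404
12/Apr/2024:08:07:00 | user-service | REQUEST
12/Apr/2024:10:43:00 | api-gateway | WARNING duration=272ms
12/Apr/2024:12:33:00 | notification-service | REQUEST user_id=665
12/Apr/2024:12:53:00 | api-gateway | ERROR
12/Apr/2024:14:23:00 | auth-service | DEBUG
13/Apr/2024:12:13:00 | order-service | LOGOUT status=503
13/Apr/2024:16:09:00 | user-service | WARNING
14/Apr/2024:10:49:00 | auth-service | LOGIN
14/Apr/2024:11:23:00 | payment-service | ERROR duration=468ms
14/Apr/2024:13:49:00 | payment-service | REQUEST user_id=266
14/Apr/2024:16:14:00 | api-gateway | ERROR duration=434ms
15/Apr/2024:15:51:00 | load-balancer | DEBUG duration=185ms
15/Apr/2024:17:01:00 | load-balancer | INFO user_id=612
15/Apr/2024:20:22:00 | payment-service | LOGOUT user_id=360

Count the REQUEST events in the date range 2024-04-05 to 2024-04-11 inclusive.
2

To filter by date range:

1. Date range: 2024-04-05 through 2024-04-11, both dates inclusive
2. Filter for REQUEST events whose date falls in this range
3. Count matching events: 2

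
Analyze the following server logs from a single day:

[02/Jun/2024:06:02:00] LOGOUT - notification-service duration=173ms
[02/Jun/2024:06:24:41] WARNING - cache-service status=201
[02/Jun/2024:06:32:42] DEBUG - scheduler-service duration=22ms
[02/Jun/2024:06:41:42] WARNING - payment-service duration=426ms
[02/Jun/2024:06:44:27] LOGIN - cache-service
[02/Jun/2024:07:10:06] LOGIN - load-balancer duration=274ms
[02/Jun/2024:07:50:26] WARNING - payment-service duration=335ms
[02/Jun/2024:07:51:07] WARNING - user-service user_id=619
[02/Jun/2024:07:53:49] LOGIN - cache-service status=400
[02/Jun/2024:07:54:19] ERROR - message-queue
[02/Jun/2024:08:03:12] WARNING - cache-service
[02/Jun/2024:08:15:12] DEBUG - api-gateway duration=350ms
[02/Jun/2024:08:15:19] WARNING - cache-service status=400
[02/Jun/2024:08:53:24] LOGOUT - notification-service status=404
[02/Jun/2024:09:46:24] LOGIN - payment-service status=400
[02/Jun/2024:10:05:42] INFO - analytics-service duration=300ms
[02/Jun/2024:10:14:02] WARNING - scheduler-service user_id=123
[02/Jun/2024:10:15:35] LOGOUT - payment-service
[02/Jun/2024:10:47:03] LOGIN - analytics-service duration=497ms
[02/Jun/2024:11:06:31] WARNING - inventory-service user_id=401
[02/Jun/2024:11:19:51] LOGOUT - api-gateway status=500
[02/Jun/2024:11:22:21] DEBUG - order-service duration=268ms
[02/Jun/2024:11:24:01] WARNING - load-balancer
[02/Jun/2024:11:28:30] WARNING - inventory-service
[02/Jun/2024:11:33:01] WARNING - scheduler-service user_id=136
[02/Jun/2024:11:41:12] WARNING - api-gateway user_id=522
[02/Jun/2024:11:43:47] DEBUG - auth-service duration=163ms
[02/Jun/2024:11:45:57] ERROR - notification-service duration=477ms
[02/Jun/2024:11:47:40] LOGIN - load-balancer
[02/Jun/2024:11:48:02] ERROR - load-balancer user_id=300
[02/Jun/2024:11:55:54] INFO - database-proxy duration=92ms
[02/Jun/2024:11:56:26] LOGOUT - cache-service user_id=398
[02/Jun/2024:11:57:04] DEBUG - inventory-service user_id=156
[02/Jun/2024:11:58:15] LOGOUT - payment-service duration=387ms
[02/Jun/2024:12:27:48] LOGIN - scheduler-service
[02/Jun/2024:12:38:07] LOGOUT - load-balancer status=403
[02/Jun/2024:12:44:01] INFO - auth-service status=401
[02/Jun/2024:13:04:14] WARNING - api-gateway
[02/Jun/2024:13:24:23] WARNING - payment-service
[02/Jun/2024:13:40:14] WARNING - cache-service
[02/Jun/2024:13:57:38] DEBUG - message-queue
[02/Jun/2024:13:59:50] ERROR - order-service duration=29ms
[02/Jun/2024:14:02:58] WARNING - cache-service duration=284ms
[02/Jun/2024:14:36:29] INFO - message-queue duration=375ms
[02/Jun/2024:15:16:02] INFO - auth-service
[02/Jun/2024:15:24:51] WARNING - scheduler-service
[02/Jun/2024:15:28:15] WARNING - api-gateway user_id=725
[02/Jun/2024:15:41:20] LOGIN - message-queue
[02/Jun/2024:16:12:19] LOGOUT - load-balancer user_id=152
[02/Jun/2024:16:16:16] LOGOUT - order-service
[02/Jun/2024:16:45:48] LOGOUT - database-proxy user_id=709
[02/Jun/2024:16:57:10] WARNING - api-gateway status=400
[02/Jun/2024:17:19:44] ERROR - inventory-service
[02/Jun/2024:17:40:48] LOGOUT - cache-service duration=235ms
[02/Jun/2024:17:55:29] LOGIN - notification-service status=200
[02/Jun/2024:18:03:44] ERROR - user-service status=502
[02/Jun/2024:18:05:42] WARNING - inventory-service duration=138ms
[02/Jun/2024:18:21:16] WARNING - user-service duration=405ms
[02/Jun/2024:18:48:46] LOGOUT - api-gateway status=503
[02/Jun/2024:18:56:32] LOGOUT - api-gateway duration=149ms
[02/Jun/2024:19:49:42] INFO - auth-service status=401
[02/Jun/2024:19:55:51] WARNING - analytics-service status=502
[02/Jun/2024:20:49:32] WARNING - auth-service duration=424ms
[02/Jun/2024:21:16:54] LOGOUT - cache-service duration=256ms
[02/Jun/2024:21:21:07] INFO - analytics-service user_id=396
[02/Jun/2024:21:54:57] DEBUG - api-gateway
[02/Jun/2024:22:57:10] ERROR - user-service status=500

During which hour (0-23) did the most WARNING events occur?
11

To find the peak hour:

1. Group all WARNING events by hour
2. Count events in each hour
3. Find hour with maximum count
4. Peak hour: 11 (with 5 events)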